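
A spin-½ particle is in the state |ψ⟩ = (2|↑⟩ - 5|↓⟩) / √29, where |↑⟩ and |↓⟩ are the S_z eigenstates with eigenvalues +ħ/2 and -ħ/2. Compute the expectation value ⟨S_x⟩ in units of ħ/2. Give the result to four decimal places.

-0.6897

⟨σ_x⟩ = 2 Re(a* b)/(|a|²+|b|²) with a = 2, b = -5.
a* b = -10, so ⟨σ_x⟩ = -20/29.
⟨S_x⟩ = (ħ/2)·⟨σ_x⟩.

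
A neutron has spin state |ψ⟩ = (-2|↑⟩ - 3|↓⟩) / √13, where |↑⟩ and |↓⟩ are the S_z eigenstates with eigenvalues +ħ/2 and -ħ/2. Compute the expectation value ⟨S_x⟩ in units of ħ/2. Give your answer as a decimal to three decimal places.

⟨σ_x⟩ = 2 Re(a* b)/(|a|²+|b|²) with a = -2, b = -3.
a* b = 6, so ⟨σ_x⟩ = 12/13.
⟨S_x⟩ = (ħ/2)·⟨σ_x⟩.

0.923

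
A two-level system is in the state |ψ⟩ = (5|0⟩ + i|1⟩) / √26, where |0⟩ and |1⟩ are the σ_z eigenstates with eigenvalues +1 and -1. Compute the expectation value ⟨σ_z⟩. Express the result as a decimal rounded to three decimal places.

⟨σ_z⟩ = |a|² - |b|² divided by |a|²+|b|², with a, b the |0⟩, |1⟩ amplitudes.
= (25 - 1)/26 = 24/26.

0.923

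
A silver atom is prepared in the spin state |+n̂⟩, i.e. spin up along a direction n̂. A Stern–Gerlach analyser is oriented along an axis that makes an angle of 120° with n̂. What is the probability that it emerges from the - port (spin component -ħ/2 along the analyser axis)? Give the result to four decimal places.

For spin-½, the probability of finding spin-up along an axis at angle θ to the initial spin direction is cos²(θ/2); spin-down is sin²(θ/2).
θ = 120°, so P = sin²(60°) ≈ 0.7500.

0.7500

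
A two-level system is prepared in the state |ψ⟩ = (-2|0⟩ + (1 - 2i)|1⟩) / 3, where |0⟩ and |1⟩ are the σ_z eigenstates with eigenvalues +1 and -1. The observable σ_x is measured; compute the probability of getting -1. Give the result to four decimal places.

|-x⟩ = (|0⟩ - |1⟩)/√2, so ⟨-x|ψ⟩ = (-3 + 2i) / (√2·3).
P = |-3 + 2i|² / 18 = 13/18.

0.7222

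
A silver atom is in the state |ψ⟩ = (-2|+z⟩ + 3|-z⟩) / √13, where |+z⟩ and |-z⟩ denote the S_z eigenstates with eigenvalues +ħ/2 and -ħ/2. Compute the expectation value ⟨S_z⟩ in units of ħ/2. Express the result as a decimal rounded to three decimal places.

-0.385

⟨σ_z⟩ = |a|² - |b|² divided by |a|²+|b|², with a, b the |+z⟩, |-z⟩ amplitudes.
= (4 - 9)/13 = -5/13.
⟨S_z⟩ = (ħ/2)·⟨σ_z⟩.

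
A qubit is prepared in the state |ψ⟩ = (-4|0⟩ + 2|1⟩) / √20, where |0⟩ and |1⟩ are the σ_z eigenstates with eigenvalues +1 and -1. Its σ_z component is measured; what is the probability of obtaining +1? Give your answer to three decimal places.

The +1 outcome corresponds to |0⟩. Its amplitude in |ψ⟩ is -4/√20.
P = |-4|² / 20 = 16/20.

0.800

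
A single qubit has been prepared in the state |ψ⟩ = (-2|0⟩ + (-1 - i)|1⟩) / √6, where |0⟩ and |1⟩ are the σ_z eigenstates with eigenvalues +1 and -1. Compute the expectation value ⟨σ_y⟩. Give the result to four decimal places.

⟨σ_y⟩ = 2 Im(a* b)/(|a|²+|b|²) with a = -2, b = (-1 - i).
a* b = (2 + 2i), so ⟨σ_y⟩ = 4/6.

0.6667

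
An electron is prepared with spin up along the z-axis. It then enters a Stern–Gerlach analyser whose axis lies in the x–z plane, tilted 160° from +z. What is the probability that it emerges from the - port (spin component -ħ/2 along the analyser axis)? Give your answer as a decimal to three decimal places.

0.970

For spin-½, the probability of finding spin-up along an axis at angle θ to the initial spin direction is cos²(θ/2); spin-down is sin²(θ/2).
θ = 160°, so P = sin²(80°) ≈ 0.970.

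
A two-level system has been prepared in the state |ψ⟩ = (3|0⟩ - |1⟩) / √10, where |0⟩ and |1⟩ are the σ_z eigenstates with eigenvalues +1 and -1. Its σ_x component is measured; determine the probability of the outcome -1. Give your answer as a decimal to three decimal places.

0.800

|-x⟩ = (|0⟩ - |1⟩)/√2, so ⟨-x|ψ⟩ = (4) / (√2·√10).
P = |4|² / 20 = 16/20.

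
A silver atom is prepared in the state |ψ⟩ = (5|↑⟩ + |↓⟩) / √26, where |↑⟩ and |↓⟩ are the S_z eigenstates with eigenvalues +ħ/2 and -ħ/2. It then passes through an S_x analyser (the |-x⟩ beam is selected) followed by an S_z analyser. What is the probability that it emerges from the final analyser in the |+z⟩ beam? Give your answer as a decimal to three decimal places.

First analyser (S_x): P(|-x⟩) = |⟨-x|ψ⟩|² = 16/52.
After stage 1 the state is |-x⟩; P(|+z⟩) = |⟨+z|-x⟩|² = 1/2.
Joint probability = 16/52 × 1/2 = 0.154.

0.154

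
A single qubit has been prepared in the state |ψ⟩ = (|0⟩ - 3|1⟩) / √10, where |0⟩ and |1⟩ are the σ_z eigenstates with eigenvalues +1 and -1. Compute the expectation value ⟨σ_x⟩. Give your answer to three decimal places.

-0.600

⟨σ_x⟩ = 2 Re(a* b)/(|a|²+|b|²) with a = 1, b = -3.
a* b = -3, so ⟨σ_x⟩ = -6/10.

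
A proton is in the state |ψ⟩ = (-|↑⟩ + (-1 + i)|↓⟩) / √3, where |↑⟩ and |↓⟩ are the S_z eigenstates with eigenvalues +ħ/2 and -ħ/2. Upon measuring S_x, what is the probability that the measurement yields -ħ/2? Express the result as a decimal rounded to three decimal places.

0.167

|-x⟩ = (|↑⟩ - |↓⟩)/√2, so ⟨-x|ψ⟩ = (-i) / (√2·√3).
P = |-i|² / 6 = 1/6.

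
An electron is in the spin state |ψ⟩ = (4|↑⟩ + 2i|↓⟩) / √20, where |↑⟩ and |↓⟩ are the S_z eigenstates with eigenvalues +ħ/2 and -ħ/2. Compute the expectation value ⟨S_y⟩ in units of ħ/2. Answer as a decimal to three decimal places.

0.800

⟨σ_y⟩ = 2 Im(a* b)/(|a|²+|b|²) with a = 4, b = 2i.
a* b = 8i, so ⟨σ_y⟩ = 16/20.
⟨S_y⟩ = (ħ/2)·⟨σ_y⟩.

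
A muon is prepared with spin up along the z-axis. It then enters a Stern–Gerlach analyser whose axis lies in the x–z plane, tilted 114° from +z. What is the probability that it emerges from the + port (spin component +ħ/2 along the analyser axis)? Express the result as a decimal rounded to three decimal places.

0.297

For spin-½, the probability of finding spin-up along an axis at angle θ to the initial spin direction is cos²(θ/2); spin-down is sin²(θ/2).
θ = 114°, so P = cos²(57°) ≈ 0.297.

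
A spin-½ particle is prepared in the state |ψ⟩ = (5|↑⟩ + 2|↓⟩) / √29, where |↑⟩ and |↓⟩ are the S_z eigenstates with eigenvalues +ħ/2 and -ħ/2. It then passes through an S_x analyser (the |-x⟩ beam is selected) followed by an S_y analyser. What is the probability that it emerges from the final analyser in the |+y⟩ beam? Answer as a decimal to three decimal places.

0.078

First analyser (S_x): P(|-x⟩) = |⟨-x|ψ⟩|² = 9/58.
After stage 1 the state is |-x⟩; P(|+y⟩) = |⟨+y|-x⟩|² = 1/2.
Joint probability = 9/58 × 1/2 = 0.078.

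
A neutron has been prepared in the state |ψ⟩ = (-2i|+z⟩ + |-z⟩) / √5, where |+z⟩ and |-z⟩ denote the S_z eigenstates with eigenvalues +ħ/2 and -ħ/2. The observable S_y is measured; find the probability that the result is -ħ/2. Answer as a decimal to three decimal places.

0.100

|-y⟩ = (|+z⟩ - i|-z⟩)/√2, so ⟨-y|ψ⟩ = (-i) / (√2·√5).
P = |-i|² / 10 = 1/10.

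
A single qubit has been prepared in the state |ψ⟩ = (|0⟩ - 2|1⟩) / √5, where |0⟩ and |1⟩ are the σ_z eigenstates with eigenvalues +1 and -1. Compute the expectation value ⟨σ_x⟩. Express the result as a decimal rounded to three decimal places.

-0.800

⟨σ_x⟩ = 2 Re(a* b)/(|a|²+|b|²) with a = 1, b = -2.
a* b = -2, so ⟨σ_x⟩ = -4/5.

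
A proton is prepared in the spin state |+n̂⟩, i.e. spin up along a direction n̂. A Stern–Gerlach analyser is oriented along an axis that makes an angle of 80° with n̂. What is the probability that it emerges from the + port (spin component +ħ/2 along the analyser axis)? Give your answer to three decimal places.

For spin-½, the probability of finding spin-up along an axis at angle θ to the initial spin direction is cos²(θ/2); spin-down is sin²(θ/2).
θ = 80°, so P = cos²(40°) ≈ 0.587.

0.587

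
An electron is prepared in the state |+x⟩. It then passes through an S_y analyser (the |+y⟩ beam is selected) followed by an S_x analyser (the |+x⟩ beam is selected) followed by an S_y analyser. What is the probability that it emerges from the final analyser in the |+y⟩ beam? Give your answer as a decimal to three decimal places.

First analyser (S_y): from |+x⟩, P(|+y⟩) = 1/2.
After stage 1 the state is |+y⟩; P(|+x⟩) = |⟨+x|+y⟩|² = 1/2.
After stage 2 the state is |+x⟩; P(|+y⟩) = |⟨+y|+x⟩|² = 1/2.
Joint probability = 1/2 × 1/2 × 1/2 = 0.125.

0.125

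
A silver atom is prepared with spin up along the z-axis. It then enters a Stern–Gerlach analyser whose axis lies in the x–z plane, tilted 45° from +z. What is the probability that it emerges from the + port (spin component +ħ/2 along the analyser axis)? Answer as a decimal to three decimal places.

For spin-½, the probability of finding spin-up along an axis at angle θ to the initial spin direction is cos²(θ/2); spin-down is sin²(θ/2).
θ = 45°, so P = cos²(22.5°) ≈ 0.854.

0.854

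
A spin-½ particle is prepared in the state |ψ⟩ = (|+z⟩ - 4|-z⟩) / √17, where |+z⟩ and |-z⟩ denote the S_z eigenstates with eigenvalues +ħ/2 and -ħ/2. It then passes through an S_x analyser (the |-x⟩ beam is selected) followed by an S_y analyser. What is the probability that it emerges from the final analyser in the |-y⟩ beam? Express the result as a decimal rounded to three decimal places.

0.368

First analyser (S_x): P(|-x⟩) = |⟨-x|ψ⟩|² = 25/34.
After stage 1 the state is |-x⟩; P(|-y⟩) = |⟨-y|-x⟩|² = 1/2.
Joint probability = 25/34 × 1/2 = 0.368.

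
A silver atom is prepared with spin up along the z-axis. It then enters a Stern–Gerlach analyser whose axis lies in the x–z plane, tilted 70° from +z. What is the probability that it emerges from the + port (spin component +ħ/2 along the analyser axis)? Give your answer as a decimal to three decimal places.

For spin-½, the probability of finding spin-up along an axis at angle θ to the initial spin direction is cos²(θ/2); spin-down is sin²(θ/2).
θ = 70°, so P = cos²(35°) ≈ 0.671.

0.671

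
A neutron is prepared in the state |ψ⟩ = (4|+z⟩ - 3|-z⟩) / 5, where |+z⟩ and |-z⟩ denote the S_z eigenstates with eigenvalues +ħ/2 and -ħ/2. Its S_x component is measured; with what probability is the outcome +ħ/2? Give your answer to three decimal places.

|+x⟩ = (|+z⟩ + |-z⟩)/√2, so ⟨+x|ψ⟩ = (1) / (√2·5).
P = |1|² / 50 = 1/50.

0.020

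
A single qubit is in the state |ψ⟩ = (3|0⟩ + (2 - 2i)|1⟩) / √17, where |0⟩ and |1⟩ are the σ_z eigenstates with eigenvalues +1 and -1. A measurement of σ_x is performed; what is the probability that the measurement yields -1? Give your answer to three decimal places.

0.147

|-x⟩ = (|0⟩ - |1⟩)/√2, so ⟨-x|ψ⟩ = (1 + 2i) / (√2·√17).
P = |1 + 2i|² / 34 = 5/34.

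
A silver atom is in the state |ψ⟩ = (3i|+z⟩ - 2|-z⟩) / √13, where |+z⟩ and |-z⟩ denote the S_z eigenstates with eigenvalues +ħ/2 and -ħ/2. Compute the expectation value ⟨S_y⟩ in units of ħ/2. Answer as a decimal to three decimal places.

⟨σ_y⟩ = 2 Im(a* b)/(|a|²+|b|²) with a = 3i, b = -2.
a* b = 6i, so ⟨σ_y⟩ = 12/13.
⟨S_y⟩ = (ħ/2)·⟨σ_y⟩.

0.923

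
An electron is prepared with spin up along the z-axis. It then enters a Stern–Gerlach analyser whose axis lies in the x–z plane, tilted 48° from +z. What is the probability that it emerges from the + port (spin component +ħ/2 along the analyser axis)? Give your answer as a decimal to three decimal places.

For spin-½, the probability of finding spin-up along an axis at angle θ to the initial spin direction is cos²(θ/2); spin-down is sin²(θ/2).
θ = 48°, so P = cos²(24°) ≈ 0.835.

0.835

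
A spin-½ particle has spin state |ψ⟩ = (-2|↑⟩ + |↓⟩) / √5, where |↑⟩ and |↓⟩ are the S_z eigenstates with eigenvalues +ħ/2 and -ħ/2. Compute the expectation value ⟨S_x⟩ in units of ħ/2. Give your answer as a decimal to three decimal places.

⟨σ_x⟩ = 2 Re(a* b)/(|a|²+|b|²) with a = -2, b = 1.
a* b = -2, so ⟨σ_x⟩ = -4/5.
⟨S_x⟩ = (ħ/2)·⟨σ_x⟩.

-0.800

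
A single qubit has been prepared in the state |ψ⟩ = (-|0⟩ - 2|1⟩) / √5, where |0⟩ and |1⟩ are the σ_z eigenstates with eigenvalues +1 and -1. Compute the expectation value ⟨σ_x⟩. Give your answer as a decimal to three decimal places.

⟨σ_x⟩ = 2 Re(a* b)/(|a|²+|b|²) with a = -1, b = -2.
a* b = 2, so ⟨σ_x⟩ = 4/5.

0.800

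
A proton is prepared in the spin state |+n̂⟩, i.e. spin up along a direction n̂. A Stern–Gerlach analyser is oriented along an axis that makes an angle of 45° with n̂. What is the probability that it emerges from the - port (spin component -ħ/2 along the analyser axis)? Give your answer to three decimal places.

For spin-½, the probability of finding spin-up along an axis at angle θ to the initial spin direction is cos²(θ/2); spin-down is sin²(θ/2).
θ = 45°, so P = sin²(22.5°) ≈ 0.146.

0.146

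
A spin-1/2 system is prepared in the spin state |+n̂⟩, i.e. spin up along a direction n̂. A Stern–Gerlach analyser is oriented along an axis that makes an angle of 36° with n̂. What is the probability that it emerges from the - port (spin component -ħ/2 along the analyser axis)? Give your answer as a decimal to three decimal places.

For spin-½, the probability of finding spin-up along an axis at angle θ to the initial spin direction is cos²(θ/2); spin-down is sin²(θ/2).
θ = 36°, so P = sin²(18°) ≈ 0.095.

0.095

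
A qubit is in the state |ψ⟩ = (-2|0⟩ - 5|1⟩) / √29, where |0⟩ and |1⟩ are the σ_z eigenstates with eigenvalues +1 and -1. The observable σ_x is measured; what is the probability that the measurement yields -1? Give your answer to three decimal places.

0.155

|-x⟩ = (|0⟩ - |1⟩)/√2, so ⟨-x|ψ⟩ = (3) / (√2·√29).
P = |3|² / 58 = 9/58.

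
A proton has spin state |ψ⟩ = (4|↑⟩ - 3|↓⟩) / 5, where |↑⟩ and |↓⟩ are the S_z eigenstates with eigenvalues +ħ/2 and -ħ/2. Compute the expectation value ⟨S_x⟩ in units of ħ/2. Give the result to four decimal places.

⟨σ_x⟩ = 2 Re(a* b)/(|a|²+|b|²) with a = 4, b = -3.
a* b = -12, so ⟨σ_x⟩ = -24/25.
⟨S_x⟩ = (ħ/2)·⟨σ_x⟩.

-0.9600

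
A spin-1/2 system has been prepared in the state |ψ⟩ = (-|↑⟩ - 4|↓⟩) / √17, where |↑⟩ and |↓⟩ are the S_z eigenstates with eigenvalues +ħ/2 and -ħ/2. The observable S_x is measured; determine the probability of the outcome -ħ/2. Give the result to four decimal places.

|-x⟩ = (|↑⟩ - |↓⟩)/√2, so ⟨-x|ψ⟩ = (3) / (√2·√17).
P = |3|² / 34 = 9/34.

0.2647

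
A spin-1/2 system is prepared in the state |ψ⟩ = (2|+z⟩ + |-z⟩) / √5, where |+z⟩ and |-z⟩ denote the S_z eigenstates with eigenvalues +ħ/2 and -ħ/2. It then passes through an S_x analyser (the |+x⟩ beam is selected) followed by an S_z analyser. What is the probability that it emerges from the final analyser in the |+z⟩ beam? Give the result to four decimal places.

First analyser (S_x): P(|+x⟩) = |⟨+x|ψ⟩|² = 9/10.
After stage 1 the state is |+x⟩; P(|+z⟩) = |⟨+z|+x⟩|² = 1/2.
Joint probability = 9/10 × 1/2 = 0.4500.

0.4500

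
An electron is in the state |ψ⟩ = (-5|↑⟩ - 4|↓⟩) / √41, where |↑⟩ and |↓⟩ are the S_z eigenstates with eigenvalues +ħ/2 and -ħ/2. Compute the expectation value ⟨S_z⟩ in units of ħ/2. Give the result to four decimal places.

0.2195

⟨σ_z⟩ = |a|² - |b|² divided by |a|²+|b|², with a, b the |↑⟩, |↓⟩ amplitudes.
= (25 - 16)/41 = 9/41.
⟨S_z⟩ = (ħ/2)·⟨σ_z⟩.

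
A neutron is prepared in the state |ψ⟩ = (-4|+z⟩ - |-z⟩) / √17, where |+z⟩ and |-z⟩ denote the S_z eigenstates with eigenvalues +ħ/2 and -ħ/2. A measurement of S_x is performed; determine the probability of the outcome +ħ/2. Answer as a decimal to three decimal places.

0.735

|+x⟩ = (|+z⟩ + |-z⟩)/√2, so ⟨+x|ψ⟩ = (-5) / (√2·√17).
P = |-5|² / 34 = 25/34.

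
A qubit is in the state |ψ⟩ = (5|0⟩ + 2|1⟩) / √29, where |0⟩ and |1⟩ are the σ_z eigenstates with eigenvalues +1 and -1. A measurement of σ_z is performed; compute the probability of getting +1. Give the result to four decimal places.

The +1 outcome corresponds to |0⟩. Its amplitude in |ψ⟩ is 5/√29.
P = |5|² / 29 = 25/29.

0.8621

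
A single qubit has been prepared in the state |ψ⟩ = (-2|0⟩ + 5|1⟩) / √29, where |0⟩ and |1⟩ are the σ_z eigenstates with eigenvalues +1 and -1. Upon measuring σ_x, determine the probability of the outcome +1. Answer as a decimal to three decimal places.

|+x⟩ = (|0⟩ + |1⟩)/√2, so ⟨+x|ψ⟩ = (3) / (√2·√29).
P = |3|² / 58 = 9/58.

0.155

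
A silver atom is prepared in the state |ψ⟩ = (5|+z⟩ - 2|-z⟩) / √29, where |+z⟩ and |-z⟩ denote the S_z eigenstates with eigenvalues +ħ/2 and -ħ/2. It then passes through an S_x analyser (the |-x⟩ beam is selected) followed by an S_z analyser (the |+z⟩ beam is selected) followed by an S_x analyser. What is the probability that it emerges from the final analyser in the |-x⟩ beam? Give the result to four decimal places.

0.2112

First analyser (S_x): P(|-x⟩) = |⟨-x|ψ⟩|² = 49/58.
After stage 1 the state is |-x⟩; P(|+z⟩) = |⟨+z|-x⟩|² = 1/2.
After stage 2 the state is |+z⟩; P(|-x⟩) = |⟨-x|+z⟩|² = 1/2.
Joint probability = 49/58 × 1/2 × 1/2 = 0.2112.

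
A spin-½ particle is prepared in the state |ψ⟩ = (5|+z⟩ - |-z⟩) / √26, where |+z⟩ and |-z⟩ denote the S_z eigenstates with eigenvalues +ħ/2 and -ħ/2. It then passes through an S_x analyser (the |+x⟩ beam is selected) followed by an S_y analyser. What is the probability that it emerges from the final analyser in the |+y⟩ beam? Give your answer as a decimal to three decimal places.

First analyser (S_x): P(|+x⟩) = |⟨+x|ψ⟩|² = 16/52.
After stage 1 the state is |+x⟩; P(|+y⟩) = |⟨+y|+x⟩|² = 1/2.
Joint probability = 16/52 × 1/2 = 0.154.

0.154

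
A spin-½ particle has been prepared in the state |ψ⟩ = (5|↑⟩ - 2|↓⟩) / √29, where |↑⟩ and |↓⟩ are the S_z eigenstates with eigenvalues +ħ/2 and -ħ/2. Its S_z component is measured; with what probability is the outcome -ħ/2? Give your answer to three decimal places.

0.138

The -ħ/2 outcome corresponds to |↓⟩. Its amplitude in |ψ⟩ is -2/√29.
P = |-2|² / 29 = 4/29.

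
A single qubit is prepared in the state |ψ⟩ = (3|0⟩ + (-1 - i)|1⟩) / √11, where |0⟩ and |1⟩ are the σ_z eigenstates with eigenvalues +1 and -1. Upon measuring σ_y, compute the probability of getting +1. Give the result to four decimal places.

|+y⟩ = (|0⟩ + i|1⟩)/√2, so ⟨+y|ψ⟩ = (2 + i) / (√2·√11).
P = |2 + i|² / 22 = 5/22.

0.2273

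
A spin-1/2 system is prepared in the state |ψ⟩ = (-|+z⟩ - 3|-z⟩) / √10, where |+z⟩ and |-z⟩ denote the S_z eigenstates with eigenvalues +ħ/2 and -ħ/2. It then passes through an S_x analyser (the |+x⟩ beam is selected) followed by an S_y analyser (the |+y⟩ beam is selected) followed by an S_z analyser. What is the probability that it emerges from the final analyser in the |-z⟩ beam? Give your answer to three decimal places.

First analyser (S_x): P(|+x⟩) = |⟨+x|ψ⟩|² = 16/20.
After stage 1 the state is |+x⟩; P(|+y⟩) = |⟨+y|+x⟩|² = 1/2.
After stage 2 the state is |+y⟩; P(|-z⟩) = |⟨-z|+y⟩|² = 1/2.
Joint probability = 16/20 × 1/2 × 1/2 = 0.200.

0.200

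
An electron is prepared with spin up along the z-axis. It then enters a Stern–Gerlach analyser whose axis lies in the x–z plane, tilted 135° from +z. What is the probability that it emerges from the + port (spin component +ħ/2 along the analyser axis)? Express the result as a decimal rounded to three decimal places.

For spin-½, the probability of finding spin-up along an axis at angle θ to the initial spin direction is cos²(θ/2); spin-down is sin²(θ/2).
θ = 135°, so P = cos²(67.5°) ≈ 0.146.

0.146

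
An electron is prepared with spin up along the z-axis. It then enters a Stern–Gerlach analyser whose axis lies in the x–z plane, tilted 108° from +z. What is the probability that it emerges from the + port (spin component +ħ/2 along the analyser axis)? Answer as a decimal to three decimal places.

0.345

For spin-½, the probability of finding spin-up along an axis at angle θ to the initial spin direction is cos²(θ/2); spin-down is sin²(θ/2).
θ = 108°, so P = cos²(54°) ≈ 0.345.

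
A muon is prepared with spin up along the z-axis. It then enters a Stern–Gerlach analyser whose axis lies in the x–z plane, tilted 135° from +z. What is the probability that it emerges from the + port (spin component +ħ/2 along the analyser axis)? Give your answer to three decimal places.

0.146

For spin-½, the probability of finding spin-up along an axis at angle θ to the initial spin direction is cos²(θ/2); spin-down is sin²(θ/2).
θ = 135°, so P = cos²(67.5°) ≈ 0.146.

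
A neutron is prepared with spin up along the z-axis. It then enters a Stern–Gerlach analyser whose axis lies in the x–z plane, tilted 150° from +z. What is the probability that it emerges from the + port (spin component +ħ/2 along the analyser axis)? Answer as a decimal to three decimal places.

0.067

For spin-½, the probability of finding spin-up along an axis at angle θ to the initial spin direction is cos²(θ/2); spin-down is sin²(θ/2).
θ = 150°, so P = cos²(75°) ≈ 0.067.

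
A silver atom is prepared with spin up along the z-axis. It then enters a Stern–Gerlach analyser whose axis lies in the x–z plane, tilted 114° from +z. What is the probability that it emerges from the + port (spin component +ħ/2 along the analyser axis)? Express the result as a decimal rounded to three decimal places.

0.297

For spin-½, the probability of finding spin-up along an axis at angle θ to the initial spin direction is cos²(θ/2); spin-down is sin²(θ/2).
θ = 114°, so P = cos²(57°) ≈ 0.297.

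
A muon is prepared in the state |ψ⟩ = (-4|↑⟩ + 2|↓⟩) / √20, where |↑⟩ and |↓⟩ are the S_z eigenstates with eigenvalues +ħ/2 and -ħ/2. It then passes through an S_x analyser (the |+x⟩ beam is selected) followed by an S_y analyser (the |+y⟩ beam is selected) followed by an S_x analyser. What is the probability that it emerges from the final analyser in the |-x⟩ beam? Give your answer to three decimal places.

First analyser (S_x): P(|+x⟩) = |⟨+x|ψ⟩|² = 4/40.
After stage 1 the state is |+x⟩; P(|+y⟩) = |⟨+y|+x⟩|² = 1/2.
After stage 2 the state is |+y⟩; P(|-x⟩) = |⟨-x|+y⟩|² = 1/2.
Joint probability = 4/40 × 1/2 × 1/2 = 0.025.

0.025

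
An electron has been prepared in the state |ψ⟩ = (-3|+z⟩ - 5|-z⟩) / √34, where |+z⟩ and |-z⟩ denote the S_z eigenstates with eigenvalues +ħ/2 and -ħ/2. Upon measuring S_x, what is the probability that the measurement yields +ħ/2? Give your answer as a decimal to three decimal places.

|+x⟩ = (|+z⟩ + |-z⟩)/√2, so ⟨+x|ψ⟩ = (-8) / (√2·√34).
P = |-8|² / 68 = 64/68.

0.941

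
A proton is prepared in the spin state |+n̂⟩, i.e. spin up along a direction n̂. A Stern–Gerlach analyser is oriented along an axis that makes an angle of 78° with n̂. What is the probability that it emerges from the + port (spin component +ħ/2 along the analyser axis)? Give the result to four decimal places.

0.6040

For spin-½, the probability of finding spin-up along an axis at angle θ to the initial spin direction is cos²(θ/2); spin-down is sin²(θ/2).
θ = 78°, so P = cos²(39°) ≈ 0.6040.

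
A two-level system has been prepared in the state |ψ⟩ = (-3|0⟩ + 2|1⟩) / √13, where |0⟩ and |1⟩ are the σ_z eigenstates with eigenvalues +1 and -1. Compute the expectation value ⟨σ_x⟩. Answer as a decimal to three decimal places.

-0.923

⟨σ_x⟩ = 2 Re(a* b)/(|a|²+|b|²) with a = -3, b = 2.
a* b = -6, so ⟨σ_x⟩ = -12/13.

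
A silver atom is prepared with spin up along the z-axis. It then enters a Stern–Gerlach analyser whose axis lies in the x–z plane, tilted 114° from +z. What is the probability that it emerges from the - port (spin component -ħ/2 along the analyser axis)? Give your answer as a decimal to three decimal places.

0.703

For spin-½, the probability of finding spin-up along an axis at angle θ to the initial spin direction is cos²(θ/2); spin-down is sin²(θ/2).
θ = 114°, so P = sin²(57°) ≈ 0.703.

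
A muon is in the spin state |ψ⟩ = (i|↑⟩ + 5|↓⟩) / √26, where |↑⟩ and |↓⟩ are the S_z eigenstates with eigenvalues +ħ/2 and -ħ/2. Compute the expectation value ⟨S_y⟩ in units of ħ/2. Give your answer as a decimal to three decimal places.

⟨σ_y⟩ = 2 Im(a* b)/(|a|²+|b|²) with a = i, b = 5.
a* b = -5i, so ⟨σ_y⟩ = -10/26.
⟨S_y⟩ = (ħ/2)·⟨σ_y⟩.

-0.385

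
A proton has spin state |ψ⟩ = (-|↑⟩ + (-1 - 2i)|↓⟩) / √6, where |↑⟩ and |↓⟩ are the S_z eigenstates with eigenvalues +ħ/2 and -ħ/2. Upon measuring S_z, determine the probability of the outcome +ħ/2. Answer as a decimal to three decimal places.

The +ħ/2 outcome corresponds to |↑⟩. Its amplitude in |ψ⟩ is -1/√6.
P = |-1|² / 6 = 1/6.

0.167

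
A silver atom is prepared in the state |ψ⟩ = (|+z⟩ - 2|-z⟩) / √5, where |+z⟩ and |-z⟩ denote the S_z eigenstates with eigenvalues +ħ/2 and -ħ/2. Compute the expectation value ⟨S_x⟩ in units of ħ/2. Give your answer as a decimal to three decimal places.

-0.800

⟨σ_x⟩ = 2 Re(a* b)/(|a|²+|b|²) with a = 1, b = -2.
a* b = -2, so ⟨σ_x⟩ = -4/5.
⟨S_x⟩ = (ħ/2)·⟨σ_x⟩.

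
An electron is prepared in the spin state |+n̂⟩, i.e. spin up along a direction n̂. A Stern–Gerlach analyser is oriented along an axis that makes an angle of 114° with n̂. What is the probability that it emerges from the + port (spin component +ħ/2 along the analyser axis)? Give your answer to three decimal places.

0.297

For spin-½, the probability of finding spin-up along an axis at angle θ to the initial spin direction is cos²(θ/2); spin-down is sin²(θ/2).
θ = 114°, so P = cos²(57°) ≈ 0.297.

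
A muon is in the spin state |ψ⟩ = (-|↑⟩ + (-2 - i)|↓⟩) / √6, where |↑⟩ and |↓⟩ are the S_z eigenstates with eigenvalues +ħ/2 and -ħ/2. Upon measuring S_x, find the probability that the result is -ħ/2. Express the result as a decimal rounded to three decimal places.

0.167

|-x⟩ = (|↑⟩ - |↓⟩)/√2, so ⟨-x|ψ⟩ = (1 + i) / (√2·√6).
P = |1 + i|² / 12 = 2/12.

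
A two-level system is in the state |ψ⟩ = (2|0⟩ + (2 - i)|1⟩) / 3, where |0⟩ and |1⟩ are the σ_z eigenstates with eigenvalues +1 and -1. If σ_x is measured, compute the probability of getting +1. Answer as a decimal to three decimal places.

|+x⟩ = (|0⟩ + |1⟩)/√2, so ⟨+x|ψ⟩ = (4 - i) / (√2·3).
P = |4 - i|² / 18 = 17/18.

0.944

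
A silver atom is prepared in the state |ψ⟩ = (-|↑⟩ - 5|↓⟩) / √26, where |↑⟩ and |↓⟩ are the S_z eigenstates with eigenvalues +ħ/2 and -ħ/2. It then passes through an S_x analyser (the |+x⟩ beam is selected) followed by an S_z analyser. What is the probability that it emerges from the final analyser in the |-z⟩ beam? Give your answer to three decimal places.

0.346

First analyser (S_x): P(|+x⟩) = |⟨+x|ψ⟩|² = 36/52.
After stage 1 the state is |+x⟩; P(|-z⟩) = |⟨-z|+x⟩|² = 1/2.
Joint probability = 36/52 × 1/2 = 0.346.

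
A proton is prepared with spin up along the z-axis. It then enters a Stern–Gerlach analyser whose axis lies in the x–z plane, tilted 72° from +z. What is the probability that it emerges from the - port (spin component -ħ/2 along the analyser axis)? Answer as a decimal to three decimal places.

0.345

For spin-½, the probability of finding spin-up along an axis at angle θ to the initial spin direction is cos²(θ/2); spin-down is sin²(θ/2).
θ = 72°, so P = sin²(36°) ≈ 0.345.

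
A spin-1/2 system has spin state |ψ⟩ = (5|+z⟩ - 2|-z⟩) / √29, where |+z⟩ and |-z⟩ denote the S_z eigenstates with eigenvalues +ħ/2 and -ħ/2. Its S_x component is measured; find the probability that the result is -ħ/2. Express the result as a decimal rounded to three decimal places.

0.845

|-x⟩ = (|+z⟩ - |-z⟩)/√2, so ⟨-x|ψ⟩ = (7) / (√2·√29).
P = |7|² / 58 = 49/58.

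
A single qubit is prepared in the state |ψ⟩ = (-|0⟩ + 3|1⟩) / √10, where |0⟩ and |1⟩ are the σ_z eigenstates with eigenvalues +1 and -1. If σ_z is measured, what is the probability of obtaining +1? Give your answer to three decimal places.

0.100

The +1 outcome corresponds to |0⟩. Its amplitude in |ψ⟩ is -1/√10.
P = |-1|² / 10 = 1/10.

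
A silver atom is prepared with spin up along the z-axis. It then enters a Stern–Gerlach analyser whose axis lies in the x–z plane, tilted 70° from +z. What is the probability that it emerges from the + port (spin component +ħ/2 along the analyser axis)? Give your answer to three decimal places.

For spin-½, the probability of finding spin-up along an axis at angle θ to the initial spin direction is cos²(θ/2); spin-down is sin²(θ/2).
θ = 70°, so P = cos²(35°) ≈ 0.671.

0.671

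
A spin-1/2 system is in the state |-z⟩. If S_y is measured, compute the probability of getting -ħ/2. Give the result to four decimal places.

In the S_z basis, |-z⟩ = |↓⟩ and |-y⟩ = (|↑⟩ - i|↓⟩)/√2.
|⟨-y|-z⟩|² = 1/2.

0.5000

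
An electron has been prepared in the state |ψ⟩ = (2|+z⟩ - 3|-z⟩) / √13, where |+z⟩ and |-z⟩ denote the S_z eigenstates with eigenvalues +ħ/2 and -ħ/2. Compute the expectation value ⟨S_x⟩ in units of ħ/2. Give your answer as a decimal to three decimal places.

⟨σ_x⟩ = 2 Re(a* b)/(|a|²+|b|²) with a = 2, b = -3.
a* b = -6, so ⟨σ_x⟩ = -12/13.
⟨S_x⟩ = (ħ/2)·⟨σ_x⟩.

-0.923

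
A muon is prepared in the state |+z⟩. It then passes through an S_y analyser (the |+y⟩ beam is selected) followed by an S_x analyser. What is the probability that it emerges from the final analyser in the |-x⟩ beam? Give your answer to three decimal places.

First analyser (S_y): from |+z⟩, P(|+y⟩) = 1/2.
After stage 1 the state is |+y⟩; P(|-x⟩) = |⟨-x|+y⟩|² = 1/2.
Joint probability = 1/2 × 1/2 = 0.250.

0.250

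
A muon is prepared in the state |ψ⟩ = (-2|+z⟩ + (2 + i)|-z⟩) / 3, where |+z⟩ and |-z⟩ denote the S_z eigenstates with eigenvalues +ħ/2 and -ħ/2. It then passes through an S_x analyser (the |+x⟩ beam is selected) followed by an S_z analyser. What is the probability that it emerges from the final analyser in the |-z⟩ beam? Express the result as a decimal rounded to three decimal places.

First analyser (S_x): P(|+x⟩) = |⟨+x|ψ⟩|² = 1/18.
After stage 1 the state is |+x⟩; P(|-z⟩) = |⟨-z|+x⟩|² = 1/2.
Joint probability = 1/18 × 1/2 = 0.028.

0.028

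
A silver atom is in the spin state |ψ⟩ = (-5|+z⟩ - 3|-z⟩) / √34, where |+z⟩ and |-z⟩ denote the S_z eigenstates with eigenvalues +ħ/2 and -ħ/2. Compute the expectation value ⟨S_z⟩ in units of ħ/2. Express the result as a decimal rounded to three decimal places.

0.471

⟨σ_z⟩ = |a|² - |b|² divided by |a|²+|b|², with a, b the |+z⟩, |-z⟩ amplitudes.
= (25 - 9)/34 = 16/34.
⟨S_z⟩ = (ħ/2)·⟨σ_z⟩.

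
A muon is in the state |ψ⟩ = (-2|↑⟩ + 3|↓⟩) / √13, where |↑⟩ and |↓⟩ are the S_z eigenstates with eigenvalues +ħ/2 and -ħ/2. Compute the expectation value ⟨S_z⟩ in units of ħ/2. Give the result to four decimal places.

-0.3846

⟨σ_z⟩ = |a|² - |b|² divided by |a|²+|b|², with a, b the |↑⟩, |↓⟩ amplitudes.
= (4 - 9)/13 = -5/13.
⟨S_z⟩ = (ħ/2)·⟨σ_z⟩.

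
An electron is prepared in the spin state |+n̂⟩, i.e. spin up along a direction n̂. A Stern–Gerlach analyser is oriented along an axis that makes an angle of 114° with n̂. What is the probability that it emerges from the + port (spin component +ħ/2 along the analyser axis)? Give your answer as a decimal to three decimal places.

0.297

For spin-½, the probability of finding spin-up along an axis at angle θ to the initial spin direction is cos²(θ/2); spin-down is sin²(θ/2).
θ = 114°, so P = cos²(57°) ≈ 0.297.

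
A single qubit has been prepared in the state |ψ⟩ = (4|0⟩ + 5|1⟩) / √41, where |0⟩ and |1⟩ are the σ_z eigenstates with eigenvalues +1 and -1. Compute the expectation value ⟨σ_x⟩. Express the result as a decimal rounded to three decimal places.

0.976

⟨σ_x⟩ = 2 Re(a* b)/(|a|²+|b|²) with a = 4, b = 5.
a* b = 20, so ⟨σ_x⟩ = 40/41.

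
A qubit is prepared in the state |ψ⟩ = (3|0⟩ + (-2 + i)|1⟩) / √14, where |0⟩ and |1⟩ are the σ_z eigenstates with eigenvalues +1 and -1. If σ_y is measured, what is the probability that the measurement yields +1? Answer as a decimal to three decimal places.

|+y⟩ = (|0⟩ + i|1⟩)/√2, so ⟨+y|ψ⟩ = (4 + 2i) / (√2·√14).
P = |4 + 2i|² / 28 = 20/28.

0.714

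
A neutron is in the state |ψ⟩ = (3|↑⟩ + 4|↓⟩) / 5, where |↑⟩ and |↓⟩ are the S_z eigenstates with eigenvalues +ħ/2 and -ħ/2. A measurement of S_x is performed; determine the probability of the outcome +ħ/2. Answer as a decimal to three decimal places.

|+x⟩ = (|↑⟩ + |↓⟩)/√2, so ⟨+x|ψ⟩ = (7) / (√2·5).
P = |7|² / 50 = 49/50.

0.980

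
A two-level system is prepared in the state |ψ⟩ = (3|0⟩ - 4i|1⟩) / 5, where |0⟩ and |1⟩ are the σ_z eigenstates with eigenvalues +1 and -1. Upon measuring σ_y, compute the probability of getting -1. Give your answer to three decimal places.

|-y⟩ = (|0⟩ - i|1⟩)/√2, so ⟨-y|ψ⟩ = (7) / (√2·5).
P = |7|² / 50 = 49/50.

0.980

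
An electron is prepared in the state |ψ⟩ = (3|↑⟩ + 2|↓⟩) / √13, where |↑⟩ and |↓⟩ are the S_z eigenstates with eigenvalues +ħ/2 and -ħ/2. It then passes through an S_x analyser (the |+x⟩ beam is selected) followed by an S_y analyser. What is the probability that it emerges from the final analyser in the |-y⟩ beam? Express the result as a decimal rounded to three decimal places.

First analyser (S_x): P(|+x⟩) = |⟨+x|ψ⟩|² = 25/26.
After stage 1 the state is |+x⟩; P(|-y⟩) = |⟨-y|+x⟩|² = 1/2.
Joint probability = 25/26 × 1/2 = 0.481.

0.481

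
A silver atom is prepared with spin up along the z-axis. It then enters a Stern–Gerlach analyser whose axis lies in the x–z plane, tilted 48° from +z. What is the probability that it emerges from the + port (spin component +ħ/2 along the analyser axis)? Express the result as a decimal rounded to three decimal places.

For spin-½, the probability of finding spin-up along an axis at angle θ to the initial spin direction is cos²(θ/2); spin-down is sin²(θ/2).
θ = 48°, so P = cos²(24°) ≈ 0.835.

0.835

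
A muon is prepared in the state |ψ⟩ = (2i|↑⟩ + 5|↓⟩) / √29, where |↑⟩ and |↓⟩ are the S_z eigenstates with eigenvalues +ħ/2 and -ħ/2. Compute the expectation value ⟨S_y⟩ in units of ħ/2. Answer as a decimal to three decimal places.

⟨σ_y⟩ = 2 Im(a* b)/(|a|²+|b|²) with a = 2i, b = 5.
a* b = -10i, so ⟨σ_y⟩ = -20/29.
⟨S_y⟩ = (ħ/2)·⟨σ_y⟩.

-0.690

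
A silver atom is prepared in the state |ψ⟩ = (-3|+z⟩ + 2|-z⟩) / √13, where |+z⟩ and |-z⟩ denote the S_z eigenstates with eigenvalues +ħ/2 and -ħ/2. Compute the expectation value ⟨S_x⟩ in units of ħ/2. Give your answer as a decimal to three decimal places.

-0.923

⟨σ_x⟩ = 2 Re(a* b)/(|a|²+|b|²) with a = -3, b = 2.
a* b = -6, so ⟨σ_x⟩ = -12/13.
⟨S_x⟩ = (ħ/2)·⟨σ_x⟩.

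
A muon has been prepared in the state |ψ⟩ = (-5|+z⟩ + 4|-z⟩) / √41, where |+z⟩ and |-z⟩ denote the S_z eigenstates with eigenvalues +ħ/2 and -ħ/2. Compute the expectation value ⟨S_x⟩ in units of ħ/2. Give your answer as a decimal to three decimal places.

⟨σ_x⟩ = 2 Re(a* b)/(|a|²+|b|²) with a = -5, b = 4.
a* b = -20, so ⟨σ_x⟩ = -40/41.
⟨S_x⟩ = (ħ/2)·⟨σ_x⟩.

-0.976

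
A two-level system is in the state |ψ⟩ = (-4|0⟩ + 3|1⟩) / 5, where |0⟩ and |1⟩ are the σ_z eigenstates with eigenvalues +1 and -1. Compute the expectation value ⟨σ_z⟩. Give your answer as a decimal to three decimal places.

0.280

⟨σ_z⟩ = |a|² - |b|² divided by |a|²+|b|², with a, b the |0⟩, |1⟩ amplitudes.
= (16 - 9)/25 = 7/25.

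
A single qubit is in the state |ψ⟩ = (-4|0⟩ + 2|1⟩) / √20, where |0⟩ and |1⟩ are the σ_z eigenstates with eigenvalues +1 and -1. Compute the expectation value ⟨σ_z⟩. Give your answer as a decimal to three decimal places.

0.600

⟨σ_z⟩ = |a|² - |b|² divided by |a|²+|b|², with a, b the |0⟩, |1⟩ amplitudes.
= (16 - 4)/20 = 12/20.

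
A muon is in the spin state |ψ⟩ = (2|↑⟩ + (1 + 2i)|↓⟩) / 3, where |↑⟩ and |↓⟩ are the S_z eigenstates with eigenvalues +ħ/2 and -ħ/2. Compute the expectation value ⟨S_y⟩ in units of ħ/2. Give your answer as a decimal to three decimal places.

⟨σ_y⟩ = 2 Im(a* b)/(|a|²+|b|²) with a = 2, b = (1 + 2i).
a* b = (2 + 4i), so ⟨σ_y⟩ = 8/9.
⟨S_y⟩ = (ħ/2)·⟨σ_y⟩.

0.889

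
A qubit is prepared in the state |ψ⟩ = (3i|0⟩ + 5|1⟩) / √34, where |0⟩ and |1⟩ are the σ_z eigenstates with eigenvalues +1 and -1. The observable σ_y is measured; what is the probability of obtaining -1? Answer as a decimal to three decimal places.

0.941

|-y⟩ = (|0⟩ - i|1⟩)/√2, so ⟨-y|ψ⟩ = (8i) / (√2·√34).
P = |8i|² / 68 = 64/68.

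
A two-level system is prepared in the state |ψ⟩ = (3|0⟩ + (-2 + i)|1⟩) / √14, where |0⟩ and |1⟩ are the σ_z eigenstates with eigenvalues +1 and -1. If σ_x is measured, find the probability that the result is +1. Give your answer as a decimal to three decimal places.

0.071

|+x⟩ = (|0⟩ + |1⟩)/√2, so ⟨+x|ψ⟩ = (1 + i) / (√2·√14).
P = |1 + i|² / 28 = 2/28.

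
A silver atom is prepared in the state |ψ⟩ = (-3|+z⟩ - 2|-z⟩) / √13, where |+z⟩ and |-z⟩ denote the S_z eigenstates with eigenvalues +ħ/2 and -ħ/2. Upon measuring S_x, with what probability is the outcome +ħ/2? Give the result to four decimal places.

0.9615

|+x⟩ = (|+z⟩ + |-z⟩)/√2, so ⟨+x|ψ⟩ = (-5) / (√2·√13).
P = |-5|² / 26 = 25/26.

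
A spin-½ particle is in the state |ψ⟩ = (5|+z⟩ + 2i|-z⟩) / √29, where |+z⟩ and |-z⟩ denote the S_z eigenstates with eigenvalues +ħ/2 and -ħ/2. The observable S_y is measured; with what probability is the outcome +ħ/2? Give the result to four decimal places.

0.8448

|+y⟩ = (|+z⟩ + i|-z⟩)/√2, so ⟨+y|ψ⟩ = (7) / (√2·√29).
P = |7|² / 58 = 49/58.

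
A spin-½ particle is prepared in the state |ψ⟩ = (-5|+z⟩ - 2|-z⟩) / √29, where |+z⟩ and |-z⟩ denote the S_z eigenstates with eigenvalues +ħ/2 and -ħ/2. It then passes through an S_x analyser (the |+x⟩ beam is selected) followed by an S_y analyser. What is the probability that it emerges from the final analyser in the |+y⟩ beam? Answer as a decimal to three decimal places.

First analyser (S_x): P(|+x⟩) = |⟨+x|ψ⟩|² = 49/58.
After stage 1 the state is |+x⟩; P(|+y⟩) = |⟨+y|+x⟩|² = 1/2.
Joint probability = 49/58 × 1/2 = 0.422.

0.422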